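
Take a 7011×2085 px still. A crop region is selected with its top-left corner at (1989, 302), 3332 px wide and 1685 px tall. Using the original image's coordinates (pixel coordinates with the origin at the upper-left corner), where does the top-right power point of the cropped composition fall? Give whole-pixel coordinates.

One third of the crop width 3332 is 1110.67 px.
One third of the crop height 1685 is 561.67 px.
The top-right point is two-thirds across and one-third down within the crop:
x = 1989 + 2 × 1110.67 ≈ 4210; y = 302 + 1 × 561.67 ≈ 864.

(4210, 864)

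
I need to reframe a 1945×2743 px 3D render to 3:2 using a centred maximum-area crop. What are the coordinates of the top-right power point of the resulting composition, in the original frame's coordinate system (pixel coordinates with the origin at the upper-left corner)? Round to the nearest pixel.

(1297, 1155)

1945/2743 < 3/2, so the 3:2 crop keeps the full width 1945 and trims height to 1945 × 2/3 = 1296.67 px.
Top offset = (2743 − 1296.67)/2 = 723.17 px; left offset = 0.
Top-right is two-thirds across and one-third down within the crop:
x = 0.00 + 2 × 1945.00/3 ≈ 1297; y = 723.17 + 1 × 1296.67/3 ≈ 1155.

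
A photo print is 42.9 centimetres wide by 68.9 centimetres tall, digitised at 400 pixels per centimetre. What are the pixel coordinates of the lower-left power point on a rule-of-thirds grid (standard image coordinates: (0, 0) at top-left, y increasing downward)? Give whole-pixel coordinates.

In pixels the canvas is 42.9 × 400 = 17160 wide and 68.9 × 400 = 27560 tall.
The lower-left point is one-third across and two-thirds down:
x = 1 × 17160/3 ≈ 5720; y = 2 × 27560/3 ≈ 18373.

x = 5720 px, y = 18373 px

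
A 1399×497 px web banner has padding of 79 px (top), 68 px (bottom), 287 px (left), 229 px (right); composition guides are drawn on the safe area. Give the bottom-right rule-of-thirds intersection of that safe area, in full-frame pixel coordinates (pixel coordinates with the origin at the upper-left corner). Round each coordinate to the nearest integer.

(876, 312)

Content width = 1399 − 287 − 229 = 883 px; content height = 497 − 79 − 68 = 350 px.
Bottom-right is two-thirds across and two-thirds down within the safe area.
x = 287 + 2 × 883/3 = 287 + 588.67 ≈ 876
y = 79 + 2 × 350/3 = 79 + 233.33 ≈ 312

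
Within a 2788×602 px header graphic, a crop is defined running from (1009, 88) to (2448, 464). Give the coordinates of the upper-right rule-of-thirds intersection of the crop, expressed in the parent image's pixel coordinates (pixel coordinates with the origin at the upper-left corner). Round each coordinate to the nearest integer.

Crop width = 2448 − 1009 = 1439 px; one third is 479.67 px.
Crop height = 464 − 88 = 376 px; one third is 125.33 px.
The upper-right point is two-thirds across and one-third down within the crop:
x = 1009 + 2 × 479.67 ≈ 1968; y = 88 + 1 × 125.33 ≈ 213.

x = 1968 px, y = 213 px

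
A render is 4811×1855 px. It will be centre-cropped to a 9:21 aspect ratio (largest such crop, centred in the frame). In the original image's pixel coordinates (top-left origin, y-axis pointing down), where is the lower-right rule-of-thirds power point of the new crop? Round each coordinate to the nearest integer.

4811/1855 > 9/21, so the 9:21 crop keeps the full height 1855 and trims width to 1855 × 9/21 = 795.00 px.
Left offset = (4811 − 795.00)/2 = 2008.00 px; top offset = 0.
Lower-right is two-thirds across and two-thirds down within the crop:
x = 2008.00 + 2 × 795.00/3 ≈ 2538; y = 0.00 + 2 × 1855.00/3 ≈ 1237.

(2538, 1237)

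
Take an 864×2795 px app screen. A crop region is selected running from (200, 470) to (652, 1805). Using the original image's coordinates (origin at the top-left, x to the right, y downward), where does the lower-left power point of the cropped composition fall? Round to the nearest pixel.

Crop width = 652 − 200 = 452 px; one third is 150.67 px.
Crop height = 1805 − 470 = 1335 px; one third is 445.00 px.
The lower-left point is one-third across and two-thirds down within the crop:
x = 200 + 1 × 150.67 ≈ 351; y = 470 + 2 × 445.00 ≈ 1360.

(351, 1360)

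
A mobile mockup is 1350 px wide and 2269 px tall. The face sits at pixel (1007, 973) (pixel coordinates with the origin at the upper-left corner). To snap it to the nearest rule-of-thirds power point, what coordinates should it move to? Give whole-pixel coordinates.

(900, 756)

Third lines: x ∈ {450, 900}, y ∈ {756, 1513}.
1007 is closer to x = 900; 973 is closer to y = 756.
So the nearest intersection is the upper-right power point.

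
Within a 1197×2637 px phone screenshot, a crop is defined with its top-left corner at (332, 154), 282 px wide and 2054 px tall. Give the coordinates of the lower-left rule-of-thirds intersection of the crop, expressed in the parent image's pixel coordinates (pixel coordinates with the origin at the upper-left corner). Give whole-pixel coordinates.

One third of the crop width 282 is 94.00 px.
One third of the crop height 2054 is 684.67 px.
The lower-left point is one-third across and two-thirds down within the crop:
x = 332 + 1 × 94.00 ≈ 426; y = 154 + 2 × 684.67 ≈ 1523.

x = 426 px, y = 1523 px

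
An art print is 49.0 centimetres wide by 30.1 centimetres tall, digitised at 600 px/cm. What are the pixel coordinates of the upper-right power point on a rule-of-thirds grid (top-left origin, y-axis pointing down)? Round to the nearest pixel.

In pixels the canvas is 49.0 × 600 = 29400 wide and 30.1 × 600 = 18060 tall.
The upper-right point is two-thirds across and one-third down:
x = 2 × 29400/3 ≈ 19600; y = 1 × 18060/3 ≈ 6020.

x = 19600 px, y = 6020 px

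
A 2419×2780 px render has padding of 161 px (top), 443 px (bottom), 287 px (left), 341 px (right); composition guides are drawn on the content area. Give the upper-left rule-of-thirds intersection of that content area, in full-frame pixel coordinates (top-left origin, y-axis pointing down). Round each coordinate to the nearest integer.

(884, 886)

Content width = 2419 − 287 − 341 = 1791 px; content height = 2780 − 161 − 443 = 2176 px.
Upper-left is one-third across and one-third down within the content area.
x = 287 + 1 × 1791/3 = 287 + 597.00 ≈ 884
y = 161 + 1 × 2176/3 = 161 + 725.33 ≈ 886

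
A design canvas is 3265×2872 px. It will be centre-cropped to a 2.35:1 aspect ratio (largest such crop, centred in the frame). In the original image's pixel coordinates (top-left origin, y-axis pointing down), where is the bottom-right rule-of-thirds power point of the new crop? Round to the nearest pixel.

3265/2872 < 2.35/1, so the 2.35:1 crop keeps the full width 3265 and trims height to 3265 × 1/2.35 = 1389.36 px.
Top offset = (2872 − 1389.36)/2 = 741.32 px; left offset = 0.
Bottom-right is two-thirds across and two-thirds down within the crop:
x = 0.00 + 2 × 3265.00/3 ≈ 2177; y = 741.32 + 2 × 1389.36/3 ≈ 1668.

x = 2177 px, y = 1668 px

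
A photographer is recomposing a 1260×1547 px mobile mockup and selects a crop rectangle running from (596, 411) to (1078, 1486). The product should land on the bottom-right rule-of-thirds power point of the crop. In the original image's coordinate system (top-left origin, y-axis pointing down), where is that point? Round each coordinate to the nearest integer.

Crop width = 1078 − 596 = 482 px; one third is 160.67 px.
Crop height = 1486 − 411 = 1075 px; one third is 358.33 px.
The bottom-right point is two-thirds across and two-thirds down within the crop:
x = 596 + 2 × 160.67 ≈ 917; y = 411 + 2 × 358.33 ≈ 1128.

(917, 1128)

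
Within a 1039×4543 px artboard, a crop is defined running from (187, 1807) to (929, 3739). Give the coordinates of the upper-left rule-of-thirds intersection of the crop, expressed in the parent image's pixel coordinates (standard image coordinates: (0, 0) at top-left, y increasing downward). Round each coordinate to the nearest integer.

x = 434 px, y = 2451 px

Crop width = 929 − 187 = 742 px; one third is 247.33 px.
Crop height = 3739 − 1807 = 1932 px; one third is 644.00 px.
The upper-left point is one-third across and one-third down within the crop:
x = 187 + 1 × 247.33 ≈ 434; y = 1807 + 1 × 644.00 ≈ 2451.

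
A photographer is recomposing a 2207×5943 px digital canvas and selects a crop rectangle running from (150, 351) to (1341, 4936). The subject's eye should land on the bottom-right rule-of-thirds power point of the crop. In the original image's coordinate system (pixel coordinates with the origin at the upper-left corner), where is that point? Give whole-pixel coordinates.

x = 944 px, y = 3408 px

Crop width = 1341 − 150 = 1191 px; one third is 397.00 px.
Crop height = 4936 − 351 = 4585 px; one third is 1528.33 px.
The bottom-right point is two-thirds across and two-thirds down within the crop:
x = 150 + 2 × 397.00 ≈ 944; y = 351 + 2 × 1528.33 ≈ 3408.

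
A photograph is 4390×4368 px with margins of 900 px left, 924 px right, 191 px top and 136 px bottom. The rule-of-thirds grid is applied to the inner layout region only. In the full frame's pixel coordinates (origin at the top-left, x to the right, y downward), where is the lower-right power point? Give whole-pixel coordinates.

Content width = 4390 − 900 − 924 = 2566 px; content height = 4368 − 191 − 136 = 4041 px.
Lower-right is two-thirds across and two-thirds down within the inner layout region.
x = 900 + 2 × 2566/3 = 900 + 1710.67 ≈ 2611
y = 191 + 2 × 4041/3 = 191 + 2694.00 ≈ 2885

x = 2611 px, y = 2885 px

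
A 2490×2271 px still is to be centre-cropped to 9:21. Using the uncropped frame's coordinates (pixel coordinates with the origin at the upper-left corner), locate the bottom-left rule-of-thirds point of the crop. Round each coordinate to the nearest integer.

2490/2271 > 9/21, so the 9:21 crop keeps the full height 2271 and trims width to 2271 × 9/21 = 973.29 px.
Left offset = (2490 − 973.29)/2 = 758.36 px; top offset = 0.
Bottom-left is one-third across and two-thirds down within the crop:
x = 758.36 + 1 × 973.29/3 ≈ 1083; y = 0.00 + 2 × 2271.00/3 ≈ 1514.

(1083, 1514)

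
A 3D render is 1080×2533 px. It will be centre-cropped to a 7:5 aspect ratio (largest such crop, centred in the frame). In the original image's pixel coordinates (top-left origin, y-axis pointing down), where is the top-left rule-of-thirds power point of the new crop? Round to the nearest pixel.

(360, 1138)

1080/2533 < 7/5, so the 7:5 crop keeps the full width 1080 and trims height to 1080 × 5/7 = 771.43 px.
Top offset = (2533 − 771.43)/2 = 880.79 px; left offset = 0.
Top-left is one-third across and one-third down within the crop:
x = 0.00 + 1 × 1080.00/3 ≈ 360; y = 880.79 + 1 × 771.43/3 ≈ 1138.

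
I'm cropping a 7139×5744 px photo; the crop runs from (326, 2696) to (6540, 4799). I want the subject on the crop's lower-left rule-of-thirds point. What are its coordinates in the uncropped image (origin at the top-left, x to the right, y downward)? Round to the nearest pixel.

x = 2397 px, y = 4098 px

Crop width = 6540 − 326 = 6214 px; one third is 2071.33 px.
Crop height = 4799 − 2696 = 2103 px; one third is 701.00 px.
The lower-left point is one-third across and two-thirds down within the crop:
x = 326 + 1 × 2071.33 ≈ 2397; y = 2696 + 2 × 701.00 ≈ 4098.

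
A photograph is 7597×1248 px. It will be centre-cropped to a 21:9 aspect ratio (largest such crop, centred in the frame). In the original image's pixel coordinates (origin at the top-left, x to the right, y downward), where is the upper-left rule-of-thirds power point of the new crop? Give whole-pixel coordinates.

7597/1248 > 21/9, so the 21:9 crop keeps the full height 1248 and trims width to 1248 × 21/9 = 2912.00 px.
Left offset = (7597 − 2912.00)/2 = 2342.50 px; top offset = 0.
Upper-left is one-third across and one-third down within the crop:
x = 2342.50 + 1 × 2912.00/3 ≈ 3313; y = 0.00 + 1 × 1248.00/3 ≈ 416.

x = 3313 px, y = 416 px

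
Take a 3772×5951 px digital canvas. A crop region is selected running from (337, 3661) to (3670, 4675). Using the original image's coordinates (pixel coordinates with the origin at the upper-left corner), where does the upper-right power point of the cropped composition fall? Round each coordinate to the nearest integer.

Crop width = 3670 − 337 = 3333 px; one third is 1111.00 px.
Crop height = 4675 − 3661 = 1014 px; one third is 338.00 px.
The upper-right point is two-thirds across and one-third down within the crop:
x = 337 + 2 × 1111.00 ≈ 2559; y = 3661 + 1 × 338.00 ≈ 3999.

x = 2559 px, y = 3999 px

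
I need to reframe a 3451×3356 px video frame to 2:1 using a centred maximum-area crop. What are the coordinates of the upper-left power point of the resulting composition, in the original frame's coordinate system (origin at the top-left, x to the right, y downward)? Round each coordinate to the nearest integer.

3451/3356 < 2/1, so the 2:1 crop keeps the full width 3451 and trims height to 3451 × 1/2 = 1725.50 px.
Top offset = (3356 − 1725.50)/2 = 815.25 px; left offset = 0.
Upper-left is one-third across and one-third down within the crop:
x = 0.00 + 1 × 3451.00/3 ≈ 1150; y = 815.25 + 1 × 1725.50/3 ≈ 1390.

x = 1150 px, y = 1390 px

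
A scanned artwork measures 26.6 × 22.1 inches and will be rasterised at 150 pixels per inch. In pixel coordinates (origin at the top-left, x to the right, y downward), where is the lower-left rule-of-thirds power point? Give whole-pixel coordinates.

In pixels the canvas is 26.6 × 150 = 3990 wide and 22.1 × 150 = 3315 tall.
The lower-left point is one-third across and two-thirds down:
x = 1 × 3990/3 ≈ 1330; y = 2 × 3315/3 ≈ 2210.

x = 1330 px, y = 2210 px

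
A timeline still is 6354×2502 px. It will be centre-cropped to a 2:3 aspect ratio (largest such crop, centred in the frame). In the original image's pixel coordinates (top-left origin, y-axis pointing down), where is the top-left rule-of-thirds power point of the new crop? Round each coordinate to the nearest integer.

(2899, 834)

6354/2502 > 2/3, so the 2:3 crop keeps the full height 2502 and trims width to 2502 × 2/3 = 1668.00 px.
Left offset = (6354 − 1668.00)/2 = 2343.00 px; top offset = 0.
Top-left is one-third across and one-third down within the crop:
x = 2343.00 + 1 × 1668.00/3 ≈ 2899; y = 0.00 + 1 × 2502.00/3 ≈ 834.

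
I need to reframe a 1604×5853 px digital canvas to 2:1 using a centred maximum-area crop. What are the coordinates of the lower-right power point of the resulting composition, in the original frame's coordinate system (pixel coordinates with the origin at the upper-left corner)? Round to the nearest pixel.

1604/5853 < 2/1, so the 2:1 crop keeps the full width 1604 and trims height to 1604 × 1/2 = 802.00 px.
Top offset = (5853 − 802.00)/2 = 2525.50 px; left offset = 0.
Lower-right is two-thirds across and two-thirds down within the crop:
x = 0.00 + 2 × 1604.00/3 ≈ 1069; y = 2525.50 + 2 × 802.00/3 ≈ 3060.

(1069, 3060)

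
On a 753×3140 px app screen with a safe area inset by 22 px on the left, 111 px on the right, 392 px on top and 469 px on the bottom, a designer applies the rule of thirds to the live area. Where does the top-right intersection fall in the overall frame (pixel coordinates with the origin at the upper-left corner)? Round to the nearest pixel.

x = 435 px, y = 1152 px

Content width = 753 − 22 − 111 = 620 px; content height = 3140 − 392 − 469 = 2279 px.
Top-right is two-thirds across and one-third down within the live area.
x = 22 + 2 × 620/3 = 22 + 413.33 ≈ 435
y = 392 + 1 × 2279/3 = 392 + 759.67 ≈ 1152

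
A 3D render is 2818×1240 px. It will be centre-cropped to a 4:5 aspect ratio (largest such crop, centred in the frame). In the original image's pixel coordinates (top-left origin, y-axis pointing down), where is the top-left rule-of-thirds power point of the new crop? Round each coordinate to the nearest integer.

(1244, 413)

2818/1240 > 4/5, so the 4:5 crop keeps the full height 1240 and trims width to 1240 × 4/5 = 992.00 px.
Left offset = (2818 − 992.00)/2 = 913.00 px; top offset = 0.
Top-left is one-third across and one-third down within the crop:
x = 913.00 + 1 × 992.00/3 ≈ 1244; y = 0.00 + 1 × 1240.00/3 ≈ 413.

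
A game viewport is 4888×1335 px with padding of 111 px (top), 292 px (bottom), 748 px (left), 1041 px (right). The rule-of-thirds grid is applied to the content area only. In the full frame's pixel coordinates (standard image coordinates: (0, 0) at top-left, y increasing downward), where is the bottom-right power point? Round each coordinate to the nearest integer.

Content width = 4888 − 748 − 1041 = 3099 px; content height = 1335 − 111 − 292 = 932 px.
Bottom-right is two-thirds across and two-thirds down within the content area.
x = 748 + 2 × 3099/3 = 748 + 2066.00 ≈ 2814
y = 111 + 2 × 932/3 = 111 + 621.33 ≈ 732

x = 2814 px, y = 732 px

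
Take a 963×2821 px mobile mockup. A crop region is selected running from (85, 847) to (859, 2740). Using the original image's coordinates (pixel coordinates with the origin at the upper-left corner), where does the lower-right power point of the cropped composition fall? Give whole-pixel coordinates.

(601, 2109)

Crop width = 859 − 85 = 774 px; one third is 258.00 px.
Crop height = 2740 − 847 = 1893 px; one third is 631.00 px.
The lower-right point is two-thirds across and two-thirds down within the crop:
x = 85 + 2 × 258.00 ≈ 601; y = 847 + 2 × 631.00 ≈ 2109.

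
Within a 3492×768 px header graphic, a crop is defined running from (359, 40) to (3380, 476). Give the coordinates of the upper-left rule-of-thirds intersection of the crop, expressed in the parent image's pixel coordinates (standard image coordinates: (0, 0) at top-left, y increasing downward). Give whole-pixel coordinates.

(1366, 185)

Crop width = 3380 − 359 = 3021 px; one third is 1007.00 px.
Crop height = 476 − 40 = 436 px; one third is 145.33 px.
The upper-left point is one-third across and one-third down within the crop:
x = 359 + 1 × 1007.00 ≈ 1366; y = 40 + 1 × 145.33 ≈ 185.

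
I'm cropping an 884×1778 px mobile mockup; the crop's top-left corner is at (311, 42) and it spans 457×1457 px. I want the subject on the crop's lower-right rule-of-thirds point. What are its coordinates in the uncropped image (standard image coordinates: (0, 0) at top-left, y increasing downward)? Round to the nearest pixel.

x = 616 px, y = 1013 px

One third of the crop width 457 is 152.33 px.
One third of the crop height 1457 is 485.67 px.
The lower-right point is two-thirds across and two-thirds down within the crop:
x = 311 + 2 × 152.33 ≈ 616; y = 42 + 2 × 485.67 ≈ 1013.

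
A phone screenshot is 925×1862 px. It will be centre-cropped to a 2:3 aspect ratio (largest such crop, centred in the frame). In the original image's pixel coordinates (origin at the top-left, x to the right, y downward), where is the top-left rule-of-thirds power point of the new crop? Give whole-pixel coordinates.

925/1862 < 2/3, so the 2:3 crop keeps the full width 925 and trims height to 925 × 3/2 = 1387.50 px.
Top offset = (1862 − 1387.50)/2 = 237.25 px; left offset = 0.
Top-left is one-third across and one-third down within the crop:
x = 0.00 + 1 × 925.00/3 ≈ 308; y = 237.25 + 1 × 1387.50/3 ≈ 700.

(308, 700)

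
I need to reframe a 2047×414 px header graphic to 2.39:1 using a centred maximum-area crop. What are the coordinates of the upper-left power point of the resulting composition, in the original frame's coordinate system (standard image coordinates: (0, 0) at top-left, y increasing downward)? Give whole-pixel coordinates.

x = 859 px, y = 138 px

2047/414 > 2.39/1, so the 2.39:1 crop keeps the full height 414 and trims width to 414 × 2.39/1 = 989.46 px.
Left offset = (2047 − 989.46)/2 = 528.77 px; top offset = 0.
Upper-left is one-third across and one-third down within the crop:
x = 528.77 + 1 × 989.46/3 ≈ 859; y = 0.00 + 1 × 414.00/3 ≈ 138.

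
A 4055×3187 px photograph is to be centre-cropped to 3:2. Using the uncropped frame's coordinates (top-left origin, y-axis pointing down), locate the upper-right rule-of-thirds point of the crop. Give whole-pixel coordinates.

x = 2703 px, y = 1143 px

4055/3187 < 3/2, so the 3:2 crop keeps the full width 4055 and trims height to 4055 × 2/3 = 2703.33 px.
Top offset = (3187 − 2703.33)/2 = 241.83 px; left offset = 0.
Upper-right is two-thirds across and one-third down within the crop:
x = 0.00 + 2 × 4055.00/3 ≈ 2703; y = 241.83 + 1 × 2703.33/3 ≈ 1143.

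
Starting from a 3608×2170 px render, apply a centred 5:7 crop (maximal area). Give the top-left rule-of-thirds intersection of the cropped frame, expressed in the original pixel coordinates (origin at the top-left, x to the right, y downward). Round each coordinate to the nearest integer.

(1546, 723)

3608/2170 > 5/7, so the 5:7 crop keeps the full height 2170 and trims width to 2170 × 5/7 = 1550.00 px.
Left offset = (3608 − 1550.00)/2 = 1029.00 px; top offset = 0.
Top-left is one-third across and one-third down within the crop:
x = 1029.00 + 1 × 1550.00/3 ≈ 1546; y = 0.00 + 1 × 2170.00/3 ≈ 723.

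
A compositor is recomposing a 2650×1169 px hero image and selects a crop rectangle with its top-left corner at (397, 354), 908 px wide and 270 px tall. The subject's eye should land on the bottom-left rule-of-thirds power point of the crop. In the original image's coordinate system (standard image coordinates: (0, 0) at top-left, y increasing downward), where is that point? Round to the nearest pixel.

(700, 534)

One third of the crop width 908 is 302.67 px.
One third of the crop height 270 is 90.00 px.
The bottom-left point is one-third across and two-thirds down within the crop:
x = 397 + 1 × 302.67 ≈ 700; y = 354 + 2 × 90.00 ≈ 534.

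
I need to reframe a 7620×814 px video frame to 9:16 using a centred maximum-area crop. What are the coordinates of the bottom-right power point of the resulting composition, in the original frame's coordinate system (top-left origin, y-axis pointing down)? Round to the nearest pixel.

x = 3886 px, y = 543 px

7620/814 > 9/16, so the 9:16 crop keeps the full height 814 and trims width to 814 × 9/16 = 457.88 px.
Left offset = (7620 − 457.88)/2 = 3581.06 px; top offset = 0.
Bottom-right is two-thirds across and two-thirds down within the crop:
x = 3581.06 + 2 × 457.88/3 ≈ 3886; y = 0.00 + 2 × 814.00/3 ≈ 543.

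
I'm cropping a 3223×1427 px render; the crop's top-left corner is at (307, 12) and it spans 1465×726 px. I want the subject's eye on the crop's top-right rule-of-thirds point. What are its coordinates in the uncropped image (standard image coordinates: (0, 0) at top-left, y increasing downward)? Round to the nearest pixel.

(1284, 254)

One third of the crop width 1465 is 488.33 px.
One third of the crop height 726 is 242.00 px.
The top-right point is two-thirds across and one-third down within the crop:
x = 307 + 2 × 488.33 ≈ 1284; y = 12 + 1 × 242.00 ≈ 254.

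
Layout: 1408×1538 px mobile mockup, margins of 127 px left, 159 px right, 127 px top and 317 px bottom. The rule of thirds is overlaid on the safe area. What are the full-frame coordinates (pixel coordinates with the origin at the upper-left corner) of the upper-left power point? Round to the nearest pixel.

Content width = 1408 − 127 − 159 = 1122 px; content height = 1538 − 127 − 317 = 1094 px.
Upper-left is one-third across and one-third down within the safe area.
x = 127 + 1 × 1122/3 = 127 + 374.00 ≈ 501
y = 127 + 1 × 1094/3 = 127 + 364.67 ≈ 492

(501, 492)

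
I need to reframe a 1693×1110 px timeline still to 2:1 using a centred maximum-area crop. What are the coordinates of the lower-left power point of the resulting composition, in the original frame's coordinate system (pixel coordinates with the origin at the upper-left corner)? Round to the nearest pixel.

1693/1110 < 2/1, so the 2:1 crop keeps the full width 1693 and trims height to 1693 × 1/2 = 846.50 px.
Top offset = (1110 − 846.50)/2 = 131.75 px; left offset = 0.
Lower-left is one-third across and two-thirds down within the crop:
x = 0.00 + 1 × 1693.00/3 ≈ 564; y = 131.75 + 2 × 846.50/3 ≈ 696.

(564, 696)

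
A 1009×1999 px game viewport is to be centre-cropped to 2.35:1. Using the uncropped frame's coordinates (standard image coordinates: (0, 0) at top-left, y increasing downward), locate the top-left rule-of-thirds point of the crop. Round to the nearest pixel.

1009/1999 < 2.35/1, so the 2.35:1 crop keeps the full width 1009 and trims height to 1009 × 1/2.35 = 429.36 px.
Top offset = (1999 − 429.36)/2 = 784.82 px; left offset = 0.
Top-left is one-third across and one-third down within the crop:
x = 0.00 + 1 × 1009.00/3 ≈ 336; y = 784.82 + 1 × 429.36/3 ≈ 928.

(336, 928)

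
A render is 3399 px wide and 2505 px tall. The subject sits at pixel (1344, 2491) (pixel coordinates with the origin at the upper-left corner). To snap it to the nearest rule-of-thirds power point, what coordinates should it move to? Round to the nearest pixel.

Third lines: x ∈ {1133, 2266}, y ∈ {835, 1670}.
1344 is closer to x = 1133; 2491 is closer to y = 1670.
So the nearest intersection is the lower-left power point.

x = 1133 px, y = 1670 px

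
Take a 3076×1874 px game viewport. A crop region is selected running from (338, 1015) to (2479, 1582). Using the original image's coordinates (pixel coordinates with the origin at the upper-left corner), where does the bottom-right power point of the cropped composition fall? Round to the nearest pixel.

(1765, 1393)

Crop width = 2479 − 338 = 2141 px; one third is 713.67 px.
Crop height = 1582 − 1015 = 567 px; one third is 189.00 px.
The bottom-right point is two-thirds across and two-thirds down within the crop:
x = 338 + 2 × 713.67 ≈ 1765; y = 1015 + 2 × 189.00 ≈ 1393.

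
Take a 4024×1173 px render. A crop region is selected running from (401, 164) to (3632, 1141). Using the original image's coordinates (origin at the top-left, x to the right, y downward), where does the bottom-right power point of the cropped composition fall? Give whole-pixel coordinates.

Crop width = 3632 − 401 = 3231 px; one third is 1077.00 px.
Crop height = 1141 − 164 = 977 px; one third is 325.67 px.
The bottom-right point is two-thirds across and two-thirds down within the crop:
x = 401 + 2 × 1077.00 ≈ 2555; y = 164 + 2 × 325.67 ≈ 815.

(2555, 815)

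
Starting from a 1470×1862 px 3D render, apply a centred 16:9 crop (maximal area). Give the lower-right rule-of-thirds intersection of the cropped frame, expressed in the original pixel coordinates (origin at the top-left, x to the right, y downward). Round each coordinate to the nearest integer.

1470/1862 < 16/9, so the 16:9 crop keeps the full width 1470 and trims height to 1470 × 9/16 = 826.88 px.
Top offset = (1862 − 826.88)/2 = 517.56 px; left offset = 0.
Lower-right is two-thirds across and two-thirds down within the crop:
x = 0.00 + 2 × 1470.00/3 ≈ 980; y = 517.56 + 2 × 826.88/3 ≈ 1069.

x = 980 px, y = 1069 px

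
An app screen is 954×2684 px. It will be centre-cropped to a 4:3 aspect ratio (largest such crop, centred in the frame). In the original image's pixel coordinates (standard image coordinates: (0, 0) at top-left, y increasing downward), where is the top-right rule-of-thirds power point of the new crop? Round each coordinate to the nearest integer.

954/2684 < 4/3, so the 4:3 crop keeps the full width 954 and trims height to 954 × 3/4 = 715.50 px.
Top offset = (2684 − 715.50)/2 = 984.25 px; left offset = 0.
Top-right is two-thirds across and one-third down within the crop:
x = 0.00 + 2 × 954.00/3 ≈ 636; y = 984.25 + 1 × 715.50/3 ≈ 1223.

x = 636 px, y = 1223 px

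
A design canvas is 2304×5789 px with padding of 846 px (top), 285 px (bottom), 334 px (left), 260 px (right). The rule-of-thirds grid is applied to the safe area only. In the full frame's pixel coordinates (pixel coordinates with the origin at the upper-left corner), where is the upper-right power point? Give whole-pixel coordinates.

x = 1474 px, y = 2399 px

Content width = 2304 − 334 − 260 = 1710 px; content height = 5789 − 846 − 285 = 4658 px.
Upper-right is two-thirds across and one-third down within the safe area.
x = 334 + 2 × 1710/3 = 334 + 1140.00 ≈ 1474
y = 846 + 1 × 4658/3 = 846 + 1552.67 ≈ 2399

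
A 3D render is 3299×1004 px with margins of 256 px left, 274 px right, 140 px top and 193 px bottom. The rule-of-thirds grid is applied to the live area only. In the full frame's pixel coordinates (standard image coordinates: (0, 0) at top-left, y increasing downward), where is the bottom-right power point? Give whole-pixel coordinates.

Content width = 3299 − 256 − 274 = 2769 px; content height = 1004 − 140 − 193 = 671 px.
Bottom-right is two-thirds across and two-thirds down within the live area.
x = 256 + 2 × 2769/3 = 256 + 1846.00 ≈ 2102
y = 140 + 2 × 671/3 = 140 + 447.33 ≈ 587

x = 2102 px, y = 587 px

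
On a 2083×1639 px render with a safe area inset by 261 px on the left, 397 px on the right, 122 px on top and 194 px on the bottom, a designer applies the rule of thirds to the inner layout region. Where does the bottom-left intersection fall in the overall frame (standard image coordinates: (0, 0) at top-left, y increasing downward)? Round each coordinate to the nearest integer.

Content width = 2083 − 261 − 397 = 1425 px; content height = 1639 − 122 − 194 = 1323 px.
Bottom-left is one-third across and two-thirds down within the inner layout region.
x = 261 + 1 × 1425/3 = 261 + 475.00 ≈ 736
y = 122 + 2 × 1323/3 = 122 + 882.00 ≈ 1004

(736, 1004)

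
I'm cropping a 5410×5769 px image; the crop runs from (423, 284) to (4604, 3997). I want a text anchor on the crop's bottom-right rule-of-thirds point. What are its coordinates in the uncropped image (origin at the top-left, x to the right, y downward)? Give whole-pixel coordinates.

Crop width = 4604 − 423 = 4181 px; one third is 1393.67 px.
Crop height = 3997 − 284 = 3713 px; one third is 1237.67 px.
The bottom-right point is two-thirds across and two-thirds down within the crop:
x = 423 + 2 × 1393.67 ≈ 3210; y = 284 + 2 × 1237.67 ≈ 2759.

x = 3210 px, y = 2759 px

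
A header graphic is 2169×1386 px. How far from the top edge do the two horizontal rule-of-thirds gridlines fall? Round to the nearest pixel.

462 px and 924 px

1386 / 3 = 462, so the horizontal lines sit at one and two thirds of 1386.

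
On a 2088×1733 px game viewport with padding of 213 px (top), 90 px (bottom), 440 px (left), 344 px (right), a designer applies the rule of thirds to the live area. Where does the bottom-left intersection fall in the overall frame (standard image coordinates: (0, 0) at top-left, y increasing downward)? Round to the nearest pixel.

Content width = 2088 − 440 − 344 = 1304 px; content height = 1733 − 213 − 90 = 1430 px.
Bottom-left is one-third across and two-thirds down within the live area.
x = 440 + 1 × 1304/3 = 440 + 434.67 ≈ 875
y = 213 + 2 × 1430/3 = 213 + 953.33 ≈ 1166

(875, 1166)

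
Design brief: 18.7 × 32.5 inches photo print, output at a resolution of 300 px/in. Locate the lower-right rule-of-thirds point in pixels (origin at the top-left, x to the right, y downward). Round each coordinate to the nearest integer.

In pixels the canvas is 18.7 × 300 = 5610 wide and 32.5 × 300 = 9750 tall.
The lower-right point is two-thirds across and two-thirds down:
x = 2 × 5610/3 ≈ 3740; y = 2 × 9750/3 ≈ 6500.

x = 3740 px, y = 6500 px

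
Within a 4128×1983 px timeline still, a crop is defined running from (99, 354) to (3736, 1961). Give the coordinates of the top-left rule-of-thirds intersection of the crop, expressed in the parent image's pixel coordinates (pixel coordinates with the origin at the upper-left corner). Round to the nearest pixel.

Crop width = 3736 − 99 = 3637 px; one third is 1212.33 px.
Crop height = 1961 − 354 = 1607 px; one third is 535.67 px.
The top-left point is one-third across and one-third down within the crop:
x = 99 + 1 × 1212.33 ≈ 1311; y = 354 + 1 × 535.67 ≈ 890.

(1311, 890)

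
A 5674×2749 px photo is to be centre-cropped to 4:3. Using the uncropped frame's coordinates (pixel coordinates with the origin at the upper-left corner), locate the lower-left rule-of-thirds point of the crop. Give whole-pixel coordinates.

5674/2749 > 4/3, so the 4:3 crop keeps the full height 2749 and trims width to 2749 × 4/3 = 3665.33 px.
Left offset = (5674 − 3665.33)/2 = 1004.33 px; top offset = 0.
Lower-left is one-third across and two-thirds down within the crop:
x = 1004.33 + 1 × 3665.33/3 ≈ 2226; y = 0.00 + 2 × 2749.00/3 ≈ 1833.

(2226, 1833)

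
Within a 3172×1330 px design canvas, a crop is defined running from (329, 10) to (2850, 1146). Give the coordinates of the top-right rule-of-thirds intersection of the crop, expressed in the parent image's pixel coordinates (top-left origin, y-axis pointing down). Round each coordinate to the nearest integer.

Crop width = 2850 − 329 = 2521 px; one third is 840.33 px.
Crop height = 1146 − 10 = 1136 px; one third is 378.67 px.
The top-right point is two-thirds across and one-third down within the crop:
x = 329 + 2 × 840.33 ≈ 2010; y = 10 + 1 × 378.67 ≈ 389.

x = 2010 px, y = 389 px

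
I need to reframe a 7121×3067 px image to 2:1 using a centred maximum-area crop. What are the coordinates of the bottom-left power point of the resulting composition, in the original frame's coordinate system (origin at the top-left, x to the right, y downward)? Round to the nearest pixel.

7121/3067 > 2/1, so the 2:1 crop keeps the full height 3067 and trims width to 3067 × 2/1 = 6134.00 px.
Left offset = (7121 − 6134.00)/2 = 493.50 px; top offset = 0.
Bottom-left is one-third across and two-thirds down within the crop:
x = 493.50 + 1 × 6134.00/3 ≈ 2538; y = 0.00 + 2 × 3067.00/3 ≈ 2045.

x = 2538 px, y = 2045 px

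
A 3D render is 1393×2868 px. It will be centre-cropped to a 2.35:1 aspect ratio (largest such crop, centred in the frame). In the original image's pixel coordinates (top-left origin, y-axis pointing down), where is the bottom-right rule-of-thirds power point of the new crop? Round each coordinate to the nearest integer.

1393/2868 < 2.35/1, so the 2.35:1 crop keeps the full width 1393 and trims height to 1393 × 1/2.35 = 592.77 px.
Top offset = (2868 − 592.77)/2 = 1137.62 px; left offset = 0.
Bottom-right is two-thirds across and two-thirds down within the crop:
x = 0.00 + 2 × 1393.00/3 ≈ 929; y = 1137.62 + 2 × 592.77/3 ≈ 1533.

(929, 1533)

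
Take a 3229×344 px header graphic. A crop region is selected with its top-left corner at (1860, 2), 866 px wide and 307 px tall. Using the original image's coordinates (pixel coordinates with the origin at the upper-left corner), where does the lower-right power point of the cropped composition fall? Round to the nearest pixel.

(2437, 207)

One third of the crop width 866 is 288.67 px.
One third of the crop height 307 is 102.33 px.
The lower-right point is two-thirds across and two-thirds down within the crop:
x = 1860 + 2 × 288.67 ≈ 2437; y = 2 + 2 × 102.33 ≈ 207.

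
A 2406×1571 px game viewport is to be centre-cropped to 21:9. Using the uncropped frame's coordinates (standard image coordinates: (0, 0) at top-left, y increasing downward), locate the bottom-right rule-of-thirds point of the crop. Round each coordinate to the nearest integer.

x = 1604 px, y = 957 px

2406/1571 < 21/9, so the 21:9 crop keeps the full width 2406 and trims height to 2406 × 9/21 = 1031.14 px.
Top offset = (1571 − 1031.14)/2 = 269.93 px; left offset = 0.
Bottom-right is two-thirds across and two-thirds down within the crop:
x = 0.00 + 2 × 2406.00/3 ≈ 1604; y = 269.93 + 2 × 1031.14/3 ≈ 957.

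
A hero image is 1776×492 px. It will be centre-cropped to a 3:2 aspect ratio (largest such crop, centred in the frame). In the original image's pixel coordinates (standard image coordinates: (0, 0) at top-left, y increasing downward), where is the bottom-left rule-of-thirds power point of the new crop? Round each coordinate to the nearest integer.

(765, 328)

1776/492 > 3/2, so the 3:2 crop keeps the full height 492 and trims width to 492 × 3/2 = 738.00 px.
Left offset = (1776 − 738.00)/2 = 519.00 px; top offset = 0.
Bottom-left is one-third across and two-thirds down within the crop:
x = 519.00 + 1 × 738.00/3 ≈ 765; y = 0.00 + 2 × 492.00/3 ≈ 328.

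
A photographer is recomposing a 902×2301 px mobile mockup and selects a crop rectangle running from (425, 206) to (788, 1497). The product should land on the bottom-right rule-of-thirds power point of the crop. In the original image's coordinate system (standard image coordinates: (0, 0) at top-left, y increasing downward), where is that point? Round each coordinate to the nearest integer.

Crop width = 788 − 425 = 363 px; one third is 121.00 px.
Crop height = 1497 − 206 = 1291 px; one third is 430.33 px.
The bottom-right point is two-thirds across and two-thirds down within the crop:
x = 425 + 2 × 121.00 ≈ 667; y = 206 + 2 × 430.33 ≈ 1067.

(667, 1067)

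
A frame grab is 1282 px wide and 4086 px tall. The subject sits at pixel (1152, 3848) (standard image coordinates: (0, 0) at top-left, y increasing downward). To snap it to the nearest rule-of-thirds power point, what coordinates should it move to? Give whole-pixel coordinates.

(855, 2724)

Third lines: x ∈ {427, 855}, y ∈ {1362, 2724}.
1152 is closer to x = 855; 3848 is closer to y = 2724.
So the nearest intersection is the lower-right power point.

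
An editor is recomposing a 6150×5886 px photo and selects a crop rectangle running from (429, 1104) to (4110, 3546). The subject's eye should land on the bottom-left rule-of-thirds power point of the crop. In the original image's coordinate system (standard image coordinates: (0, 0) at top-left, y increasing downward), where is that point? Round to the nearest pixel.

Crop width = 4110 − 429 = 3681 px; one third is 1227.00 px.
Crop height = 3546 − 1104 = 2442 px; one third is 814.00 px.
The bottom-left point is one-third across and two-thirds down within the crop:
x = 429 + 1 × 1227.00 ≈ 1656; y = 1104 + 2 × 814.00 ≈ 2732.

x = 1656 px, y = 2732 px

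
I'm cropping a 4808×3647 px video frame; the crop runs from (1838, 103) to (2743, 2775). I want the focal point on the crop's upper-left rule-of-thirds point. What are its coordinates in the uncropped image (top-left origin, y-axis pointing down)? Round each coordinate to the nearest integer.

x = 2140 px, y = 994 px

Crop width = 2743 − 1838 = 905 px; one third is 301.67 px.
Crop height = 2775 − 103 = 2672 px; one third is 890.67 px.
The upper-left point is one-third across and one-third down within the crop:
x = 1838 + 1 × 301.67 ≈ 2140; y = 103 + 1 × 890.67 ≈ 994.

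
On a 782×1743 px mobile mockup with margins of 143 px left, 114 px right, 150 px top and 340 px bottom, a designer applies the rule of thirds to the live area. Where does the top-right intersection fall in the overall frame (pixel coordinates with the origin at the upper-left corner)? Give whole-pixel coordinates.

x = 493 px, y = 568 px

Content width = 782 − 143 − 114 = 525 px; content height = 1743 − 150 − 340 = 1253 px.
Top-right is two-thirds across and one-third down within the live area.
x = 143 + 2 × 525/3 = 143 + 350.00 ≈ 493
y = 150 + 1 × 1253/3 = 150 + 417.67 ≈ 568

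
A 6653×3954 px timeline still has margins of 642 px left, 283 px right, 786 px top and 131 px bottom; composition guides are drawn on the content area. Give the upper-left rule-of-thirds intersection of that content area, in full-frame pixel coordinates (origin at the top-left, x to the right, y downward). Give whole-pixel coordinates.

(2551, 1798)

Content width = 6653 − 642 − 283 = 5728 px; content height = 3954 − 786 − 131 = 3037 px.
Upper-left is one-third across and one-third down within the content area.
x = 642 + 1 × 5728/3 = 642 + 1909.33 ≈ 2551
y = 786 + 1 × 3037/3 = 786 + 1012.33 ≈ 1798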